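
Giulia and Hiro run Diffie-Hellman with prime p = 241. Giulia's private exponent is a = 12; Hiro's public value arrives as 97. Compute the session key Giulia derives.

Shared key K = 97^12 mod 241.
97^1 ≡ 97 (mod 241)
97^2 = (97^1)^2 ≡ 97^2 = 9409 ≡ 10 (mod 241)
97^4 = (97^2)^2 ≡ 10^2 = 100 ≡ 100 (mod 241)
97^8 = (97^4)^2 ≡ 100^2 = 10000 ≡ 119 (mod 241)
97^12 = 97^8 · 97^4 ≡ 119 · 100 ≡ 91 (mod 241).

91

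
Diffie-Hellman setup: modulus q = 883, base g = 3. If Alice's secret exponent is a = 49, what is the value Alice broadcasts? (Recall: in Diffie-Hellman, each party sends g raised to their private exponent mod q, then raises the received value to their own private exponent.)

748

Public value = 3^49 mod 883.
3^1 ≡ 3 (mod 883)
3^2 = (3^1)^2 ≡ 3^2 = 9 ≡ 9 (mod 883)
3^4 = (3^2)^2 ≡ 9^2 = 81 ≡ 81 (mod 883)
3^8 = (3^4)^2 ≡ 81^2 = 6561 ≡ 380 (mod 883)
3^16 = (3^8)^2 ≡ 380^2 = 144400 ≡ 471 (mod 883)
3^32 = (3^16)^2 ≡ 471^2 = 221841 ≡ 208 (mod 883)
3^49 = 3^32 · 3^16 · 3^1 ≡ 208 · 471 · 3 ≡ 748 (mod 883).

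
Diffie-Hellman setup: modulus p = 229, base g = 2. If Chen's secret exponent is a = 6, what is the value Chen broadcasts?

Public value = 2^6 mod 229.
2^1 ≡ 2 (mod 229)
2^2 = (2^1)^2 ≡ 2^2 = 4 ≡ 4 (mod 229)
2^4 = (2^2)^2 ≡ 4^2 = 16 ≡ 16 (mod 229)
2^6 = 2^4 · 2^2 ≡ 16 · 4 ≡ 64 (mod 229).

64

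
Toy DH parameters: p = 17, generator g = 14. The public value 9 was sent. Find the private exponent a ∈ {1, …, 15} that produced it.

2

Try successive powers of 14 modulo 17:
14^1 ≡ 14
14^2 ≡ 9
Found: a = 2.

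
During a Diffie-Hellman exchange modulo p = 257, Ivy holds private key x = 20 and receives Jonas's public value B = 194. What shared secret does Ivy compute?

Shared key K = 194^20 mod 257.
194^1 ≡ 194 (mod 257)
194^2 = (194^1)^2 ≡ 194^2 = 37636 ≡ 114 (mod 257)
194^4 = (194^2)^2 ≡ 114^2 = 12996 ≡ 146 (mod 257)
194^8 = (194^4)^2 ≡ 146^2 = 21316 ≡ 242 (mod 257)
194^16 = (194^8)^2 ≡ 242^2 = 58564 ≡ 225 (mod 257)
194^20 = 194^16 · 194^4 ≡ 225 · 146 ≡ 211 (mod 257).

211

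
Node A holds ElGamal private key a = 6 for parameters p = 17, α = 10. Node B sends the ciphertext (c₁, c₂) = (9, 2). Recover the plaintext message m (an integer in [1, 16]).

Shared mask s = c₁^a mod p = 9^6 mod 17.
9^1 ≡ 9 (mod 17)
9^2 = (9^1)^2 ≡ 9^2 = 81 ≡ 13 (mod 17)
9^4 = (9^2)^2 ≡ 13^2 = 169 ≡ 16 (mod 17)
9^6 = 9^4 · 9^2 ≡ 16 · 13 ≡ 4 (mod 17).
So s = 4; s⁻¹ ≡ 13 (mod 17).
m = c₂ · s⁻¹ mod 17 = 2 · 13 mod 17 = 9.

9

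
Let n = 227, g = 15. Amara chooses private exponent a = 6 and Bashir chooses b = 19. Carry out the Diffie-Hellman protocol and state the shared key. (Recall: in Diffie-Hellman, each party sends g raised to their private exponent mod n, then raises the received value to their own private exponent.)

Amara sends A = g^a mod n = 15^6 mod 227.
15^1 ≡ 15 (mod 227)
15^2 = (15^1)^2 ≡ 15^2 = 225 ≡ 225 (mod 227)
15^4 = (15^2)^2 ≡ 225^2 = 50625 ≡ 4 (mod 227)
15^6 = 15^4 · 15^2 ≡ 4 · 225 ≡ 219 (mod 227).
So A = 219. Bashir then computes K = A^b mod n = 219^19 mod 227.
219^1 ≡ 219 (mod 227)
219^2 = (219^1)^2 ≡ 219^2 = 47961 ≡ 64 (mod 227)
219^4 = (219^2)^2 ≡ 64^2 = 4096 ≡ 10 (mod 227)
219^8 = (219^4)^2 ≡ 10^2 = 100 ≡ 100 (mod 227)
219^16 = (219^8)^2 ≡ 100^2 = 10000 ≡ 12 (mod 227)
219^19 = 219^16 · 219^2 · 219^1 ≡ 12 · 64 · 219 ≡ 212 (mod 227).

212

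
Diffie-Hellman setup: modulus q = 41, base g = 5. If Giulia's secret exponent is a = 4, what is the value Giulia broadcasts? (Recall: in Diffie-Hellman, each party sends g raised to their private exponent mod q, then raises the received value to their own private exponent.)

Public value = 5^4 mod 41.
5^1 ≡ 5 (mod 41)
5^2 = (5^1)^2 ≡ 5^2 = 25 ≡ 25 (mod 41)
5^4 = (5^2)^2 ≡ 25^2 = 625 ≡ 10 (mod 41)

10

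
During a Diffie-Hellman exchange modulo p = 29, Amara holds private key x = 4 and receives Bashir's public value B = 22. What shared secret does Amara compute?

23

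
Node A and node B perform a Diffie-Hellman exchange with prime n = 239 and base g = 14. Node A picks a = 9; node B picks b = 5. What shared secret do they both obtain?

Node B sends B = g^b mod n = 14^5 mod 239.
14^1 ≡ 14 (mod 239)
14^2 = (14^1)^2 ≡ 14^2 = 196 ≡ 196 (mod 239)
14^4 = (14^2)^2 ≡ 196^2 = 38416 ≡ 176 (mod 239)
14^5 = 14^4 · 14^1 ≡ 176 · 14 ≡ 74 (mod 239).
So B = 74. Node A then computes K = B^a mod n = 74^9 mod 239.
74^1 ≡ 74 (mod 239)
74^2 = (74^1)^2 ≡ 74^2 = 5476 ≡ 218 (mod 239)
74^4 = (74^2)^2 ≡ 218^2 = 47524 ≡ 202 (mod 239)
74^8 = (74^4)^2 ≡ 202^2 = 40804 ≡ 174 (mod 239)
74^9 = 74^8 · 74^1 ≡ 174 · 74 ≡ 209 (mod 239).

209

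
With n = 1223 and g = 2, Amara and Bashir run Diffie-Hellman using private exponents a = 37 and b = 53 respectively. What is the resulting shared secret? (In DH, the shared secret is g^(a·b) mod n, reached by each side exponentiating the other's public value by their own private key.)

Bashir sends B = g^b mod n = 2^53 mod 1223.
2^1 ≡ 2 (mod 1223)
2^2 = (2^1)^2 ≡ 2^2 = 4 ≡ 4 (mod 1223)
2^4 = (2^2)^2 ≡ 4^2 = 16 ≡ 16 (mod 1223)
2^8 = (2^4)^2 ≡ 16^2 = 256 ≡ 256 (mod 1223)
2^16 = (2^8)^2 ≡ 256^2 = 65536 ≡ 717 (mod 1223)
2^32 = (2^16)^2 ≡ 717^2 = 514089 ≡ 429 (mod 1223)
2^53 = 2^32 · 2^16 · 2^4 · 2^1 ≡ 429 · 717 · 16 · 2 ≡ 272 (mod 1223).
So B = 272. Amara then computes K = B^a mod n = 272^37 mod 1223.
272^1 ≡ 272 (mod 1223)
272^2 = (272^1)^2 ≡ 272^2 = 73984 ≡ 604 (mod 1223)
272^4 = (272^2)^2 ≡ 604^2 = 364816 ≡ 362 (mod 1223)
272^8 = (272^4)^2 ≡ 362^2 = 131044 ≡ 183 (mod 1223)
272^16 = (272^8)^2 ≡ 183^2 = 33489 ≡ 468 (mod 1223)
272^32 = (272^16)^2 ≡ 468^2 = 219024 ≡ 107 (mod 1223)
272^37 = 272^32 · 272^4 · 272^1 ≡ 107 · 362 · 272 ≡ 726 (mod 1223).

726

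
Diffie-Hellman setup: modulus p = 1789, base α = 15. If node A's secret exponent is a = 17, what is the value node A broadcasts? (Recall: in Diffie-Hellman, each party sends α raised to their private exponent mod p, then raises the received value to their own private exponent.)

1338

Public value = 15^17 (mod 1789).
15^1 ≡ 15 (mod 1789)
15^2 = (15^1)^2 ≡ 15^2 = 225 ≡ 225 (mod 1789)
15^4 = (15^2)^2 ≡ 225^2 = 50625 ≡ 533 (mod 1789)
15^8 = (15^4)^2 ≡ 533^2 = 284089 ≡ 1427 (mod 1789)
15^16 = (15^8)^2 ≡ 1427^2 = 2036329 ≡ 447 (mod 1789)
15^17 = 15^16 · 15^1 ≡ 447 · 15 ≡ 1338 (mod 1789).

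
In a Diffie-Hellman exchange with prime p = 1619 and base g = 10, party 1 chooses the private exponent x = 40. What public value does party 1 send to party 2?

1479

Public value = 10^40 mod 1619.
10^1 ≡ 10 (mod 1619)
10^2 = (10^1)^2 ≡ 10^2 = 100 ≡ 100 (mod 1619)
10^4 = (10^2)^2 ≡ 100^2 = 10000 ≡ 286 (mod 1619)
10^8 = (10^4)^2 ≡ 286^2 = 81796 ≡ 846 (mod 1619)
10^16 = (10^8)^2 ≡ 846^2 = 715716 ≡ 118 (mod 1619)
10^32 = (10^16)^2 ≡ 118^2 = 13924 ≡ 972 (mod 1619)
10^40 = 10^32 · 10^8 ≡ 972 · 846 ≡ 1479 (mod 1619).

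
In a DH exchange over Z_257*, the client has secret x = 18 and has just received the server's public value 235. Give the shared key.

223

Shared key K = 235^18 mod 257.
235^1 ≡ 235 (mod 257)
235^2 = (235^1)^2 ≡ 235^2 = 55225 ≡ 227 (mod 257)
235^4 = (235^2)^2 ≡ 227^2 = 51529 ≡ 129 (mod 257)
235^8 = (235^4)^2 ≡ 129^2 = 16641 ≡ 193 (mod 257)
235^16 = (235^8)^2 ≡ 193^2 = 37249 ≡ 241 (mod 257)
235^18 = 235^16 · 235^2 ≡ 241 · 227 ≡ 223 (mod 257).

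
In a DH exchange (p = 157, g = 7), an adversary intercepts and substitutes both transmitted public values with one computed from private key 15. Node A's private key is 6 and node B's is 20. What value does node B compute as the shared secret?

Node B receives an adversary's public value M = 7^15 mod 157 instead of the honest one.
7^1 ≡ 7 (mod 157)
7^2 = (7^1)^2 ≡ 7^2 = 49 ≡ 49 (mod 157)
7^4 = (7^2)^2 ≡ 49^2 = 2401 ≡ 46 (mod 157)
7^8 = (7^4)^2 ≡ 46^2 = 2116 ≡ 75 (mod 157)
7^15 = 7^8 · 7^4 · 7^2 · 7^1 ≡ 75 · 46 · 49 · 7 ≡ 41 (mod 157).
So M = 41. Node B computes K = M^20 mod 157.
41^1 ≡ 41 (mod 157)
41^2 = (41^1)^2 ≡ 41^2 = 1681 ≡ 111 (mod 157)
41^4 = (41^2)^2 ≡ 111^2 = 12321 ≡ 75 (mod 157)
41^8 = (41^4)^2 ≡ 75^2 = 5625 ≡ 130 (mod 157)
41^16 = (41^8)^2 ≡ 130^2 = 16900 ≡ 101 (mod 157)
41^20 = 41^16 · 41^4 ≡ 101 · 75 ≡ 39 (mod 157).

39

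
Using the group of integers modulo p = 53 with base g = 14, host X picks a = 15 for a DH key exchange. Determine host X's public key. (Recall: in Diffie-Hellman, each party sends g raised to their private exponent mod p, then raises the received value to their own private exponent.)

Public value = 14^15 mod 53.
14^1 ≡ 14 (mod 53)
14^2 = (14^1)^2 ≡ 14^2 = 196 ≡ 37 (mod 53)
14^4 = (14^2)^2 ≡ 37^2 = 1369 ≡ 44 (mod 53)
14^8 = (14^4)^2 ≡ 44^2 = 1936 ≡ 28 (mod 53)
14^15 = 14^8 · 14^4 · 14^2 · 14^1 ≡ 28 · 44 · 37 · 14 ≡ 3 (mod 53).

3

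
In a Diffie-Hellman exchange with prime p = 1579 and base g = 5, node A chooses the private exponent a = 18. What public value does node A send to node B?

130

Public value = 5^18 mod 1579.
5^1 ≡ 5 (mod 1579)
5^2 = (5^1)^2 ≡ 5^2 = 25 ≡ 25 (mod 1579)
5^4 = (5^2)^2 ≡ 25^2 = 625 ≡ 625 (mod 1579)
5^8 = (5^4)^2 ≡ 625^2 = 390625 ≡ 612 (mod 1579)
5^16 = (5^8)^2 ≡ 612^2 = 374544 ≡ 321 (mod 1579)
5^18 = 5^16 · 5^2 ≡ 321 · 25 ≡ 130 (mod 1579).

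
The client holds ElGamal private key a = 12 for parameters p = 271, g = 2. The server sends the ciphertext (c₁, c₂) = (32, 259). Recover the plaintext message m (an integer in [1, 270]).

Shared mask s = c₁^a mod p = 32^12 mod 271.
32^1 ≡ 32 (mod 271)
32^2 = (32^1)^2 ≡ 32^2 = 1024 ≡ 211 (mod 271)
32^4 = (32^2)^2 ≡ 211^2 = 44521 ≡ 77 (mod 271)
32^8 = (32^4)^2 ≡ 77^2 = 5929 ≡ 238 (mod 271)
32^12 = 32^8 · 32^4 ≡ 238 · 77 ≡ 169 (mod 271).
So s = 169; s⁻¹ ≡ 178 (mod 271).
m = c₂ · s⁻¹ mod 271 = 259 · 178 mod 271 = 32.

32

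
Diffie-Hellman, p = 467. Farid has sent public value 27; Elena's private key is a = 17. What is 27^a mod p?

63

Shared key K = 27^17 mod 467.
27^1 ≡ 27 (mod 467)
27^2 = (27^1)^2 ≡ 27^2 = 729 ≡ 262 (mod 467)
27^4 = (27^2)^2 ≡ 262^2 = 68644 ≡ 462 (mod 467)
27^8 = (27^4)^2 ≡ 462^2 = 213444 ≡ 25 (mod 467)
27^16 = (27^8)^2 ≡ 25^2 = 625 ≡ 158 (mod 467)
27^17 = 27^16 · 27^1 ≡ 158 · 27 ≡ 63 (mod 467).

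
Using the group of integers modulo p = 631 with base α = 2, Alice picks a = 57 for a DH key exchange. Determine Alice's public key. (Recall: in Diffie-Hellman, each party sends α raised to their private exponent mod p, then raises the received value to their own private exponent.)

Public value = 2^57 mod 631.
2^1 ≡ 2 (mod 631)
2^2 = (2^1)^2 ≡ 2^2 = 4 ≡ 4 (mod 631)
2^4 = (2^2)^2 ≡ 4^2 = 16 ≡ 16 (mod 631)
2^8 = (2^4)^2 ≡ 16^2 = 256 ≡ 256 (mod 631)
2^16 = (2^8)^2 ≡ 256^2 = 65536 ≡ 543 (mod 631)
2^32 = (2^16)^2 ≡ 543^2 = 294849 ≡ 172 (mod 631)
2^57 = 2^32 · 2^16 · 2^8 · 2^1 ≡ 172 · 543 · 256 · 2 ≡ 310 (mod 631).

310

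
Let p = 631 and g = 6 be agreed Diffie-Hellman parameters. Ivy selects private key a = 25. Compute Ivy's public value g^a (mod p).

610

Public value = 6^25 (mod 631).
6^1 ≡ 6 (mod 631)
6^2 = (6^1)^2 ≡ 6^2 = 36 ≡ 36 (mod 631)
6^4 = (6^2)^2 ≡ 36^2 = 1296 ≡ 34 (mod 631)
6^8 = (6^4)^2 ≡ 34^2 = 1156 ≡ 525 (mod 631)
6^16 = (6^8)^2 ≡ 525^2 = 275625 ≡ 509 (mod 631)
6^25 = 6^16 · 6^8 · 6^1 ≡ 509 · 525 · 6 ≡ 610 (mod 631).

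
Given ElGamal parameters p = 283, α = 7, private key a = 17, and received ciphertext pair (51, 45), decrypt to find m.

182

Shared mask s = c₁^a mod p = 51^17 mod 283.
51^1 ≡ 51 (mod 283)
51^2 = (51^1)^2 ≡ 51^2 = 2601 ≡ 54 (mod 283)
51^4 = (51^2)^2 ≡ 54^2 = 2916 ≡ 86 (mod 283)
51^8 = (51^4)^2 ≡ 86^2 = 7396 ≡ 38 (mod 283)
51^16 = (51^8)^2 ≡ 38^2 = 1444 ≡ 29 (mod 283)
51^17 = 51^16 · 51^1 ≡ 29 · 51 ≡ 64 (mod 283).
So s = 64; s⁻¹ ≡ 199 (mod 283).
m = c₂ · s⁻¹ mod 283 = 45 · 199 mod 283 = 182.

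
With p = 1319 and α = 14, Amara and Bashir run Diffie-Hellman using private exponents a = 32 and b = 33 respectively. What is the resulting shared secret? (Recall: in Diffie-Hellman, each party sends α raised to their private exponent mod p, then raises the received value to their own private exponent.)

280

Bashir sends B = α^b mod p = 14^33 mod 1319.
14^1 ≡ 14 (mod 1319)
14^2 = (14^1)^2 ≡ 14^2 = 196 ≡ 196 (mod 1319)
14^4 = (14^2)^2 ≡ 196^2 = 38416 ≡ 165 (mod 1319)
14^8 = (14^4)^2 ≡ 165^2 = 27225 ≡ 845 (mod 1319)
14^16 = (14^8)^2 ≡ 845^2 = 714025 ≡ 446 (mod 1319)
14^32 = (14^16)^2 ≡ 446^2 = 198916 ≡ 1066 (mod 1319)
14^33 = 14^32 · 14^1 ≡ 1066 · 14 ≡ 415 (mod 1319).
So B = 415. Amara then computes K = B^a mod p = 415^32 mod 1319.
415^1 ≡ 415 (mod 1319)
415^2 = (415^1)^2 ≡ 415^2 = 172225 ≡ 755 (mod 1319)
415^4 = (415^2)^2 ≡ 755^2 = 570025 ≡ 217 (mod 1319)
415^8 = (415^4)^2 ≡ 217^2 = 47089 ≡ 924 (mod 1319)
415^16 = (415^8)^2 ≡ 924^2 = 853776 ≡ 383 (mod 1319)
415^32 = (415^16)^2 ≡ 383^2 = 146689 ≡ 280 (mod 1319)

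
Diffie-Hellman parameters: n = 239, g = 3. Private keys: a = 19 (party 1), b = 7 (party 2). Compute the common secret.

Party 1 sends A = g^a mod n = 3^19 mod 239.
3^1 ≡ 3 (mod 239)
3^2 = (3^1)^2 ≡ 3^2 = 9 ≡ 9 (mod 239)
3^4 = (3^2)^2 ≡ 9^2 = 81 ≡ 81 (mod 239)
3^8 = (3^4)^2 ≡ 81^2 = 6561 ≡ 108 (mod 239)
3^16 = (3^8)^2 ≡ 108^2 = 11664 ≡ 192 (mod 239)
3^19 = 3^16 · 3^2 · 3^1 ≡ 192 · 9 · 3 ≡ 165 (mod 239).
So A = 165. Party 2 then computes K = A^b mod n = 165^7 mod 239.
165^1 ≡ 165 (mod 239)
165^2 = (165^1)^2 ≡ 165^2 = 27225 ≡ 218 (mod 239)
165^4 = (165^2)^2 ≡ 218^2 = 47524 ≡ 202 (mod 239)
165^7 = 165^4 · 165^2 · 165^1 ≡ 202 · 218 · 165 ≡ 101 (mod 239).

101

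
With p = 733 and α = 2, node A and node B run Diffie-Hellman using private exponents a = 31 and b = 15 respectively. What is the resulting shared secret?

Node B sends B = α^b mod p = 2^15 mod 733.
2^1 ≡ 2 (mod 733)
2^2 = (2^1)^2 ≡ 2^2 = 4 ≡ 4 (mod 733)
2^4 = (2^2)^2 ≡ 4^2 = 16 ≡ 16 (mod 733)
2^8 = (2^4)^2 ≡ 16^2 = 256 ≡ 256 (mod 733)
2^15 = 2^8 · 2^4 · 2^2 · 2^1 ≡ 256 · 16 · 4 · 2 ≡ 516 (mod 733).
So B = 516. Node A then computes K = B^a mod p = 516^31 mod 733.
516^1 ≡ 516 (mod 733)
516^2 = (516^1)^2 ≡ 516^2 = 266256 ≡ 177 (mod 733)
516^4 = (516^2)^2 ≡ 177^2 = 31329 ≡ 543 (mod 733)
516^8 = (516^4)^2 ≡ 543^2 = 294849 ≡ 183 (mod 733)
516^16 = (516^8)^2 ≡ 183^2 = 33489 ≡ 504 (mod 733)
516^31 = 516^16 · 516^8 · 516^4 · 516^2 · 516^1 ≡ 504 · 183 · 543 · 177 · 516 ≡ 390 (mod 733).

390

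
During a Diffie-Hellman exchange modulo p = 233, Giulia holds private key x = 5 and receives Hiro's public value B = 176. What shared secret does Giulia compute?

153

Shared key K = 176^5 mod 233.
176^1 ≡ 176 (mod 233)
176^2 = (176^1)^2 ≡ 176^2 = 30976 ≡ 220 (mod 233)
176^4 = (176^2)^2 ≡ 220^2 = 48400 ≡ 169 (mod 233)
176^5 = 176^4 · 176^1 ≡ 169 · 176 ≡ 153 (mod 233).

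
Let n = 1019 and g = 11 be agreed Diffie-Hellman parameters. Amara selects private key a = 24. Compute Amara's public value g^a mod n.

Public value = 11^24 mod 1019.
11^1 ≡ 11 (mod 1019)
11^2 = (11^1)^2 ≡ 11^2 = 121 ≡ 121 (mod 1019)
11^4 = (11^2)^2 ≡ 121^2 = 14641 ≡ 375 (mod 1019)
11^8 = (11^4)^2 ≡ 375^2 = 140625 ≡ 3 (mod 1019)
11^16 = (11^8)^2 ≡ 3^2 = 9 ≡ 9 (mod 1019)
11^24 = 11^16 · 11^8 ≡ 9 · 3 ≡ 27 (mod 1019).

27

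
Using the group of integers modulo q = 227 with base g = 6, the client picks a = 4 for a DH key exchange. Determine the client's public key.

Public value = 6^4 (mod 227).
6^1 ≡ 6 (mod 227)
6^2 = (6^1)^2 ≡ 6^2 = 36 ≡ 36 (mod 227)
6^4 = (6^2)^2 ≡ 36^2 = 1296 ≡ 161 (mod 227)

161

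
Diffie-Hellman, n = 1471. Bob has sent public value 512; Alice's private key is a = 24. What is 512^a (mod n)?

1436

Shared key K = 512^24 mod 1471.
512^1 ≡ 512 (mod 1471)
512^2 = (512^1)^2 ≡ 512^2 = 262144 ≡ 306 (mod 1471)
512^4 = (512^2)^2 ≡ 306^2 = 93636 ≡ 963 (mod 1471)
512^8 = (512^4)^2 ≡ 963^2 = 927369 ≡ 639 (mod 1471)
512^16 = (512^8)^2 ≡ 639^2 = 408321 ≡ 854 (mod 1471)
512^24 = 512^16 · 512^8 ≡ 854 · 639 ≡ 1436 (mod 1471).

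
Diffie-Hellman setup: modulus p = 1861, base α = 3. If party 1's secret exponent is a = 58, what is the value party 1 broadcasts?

Public value = 3^58 mod 1861.
3^1 ≡ 3 (mod 1861)
3^2 = (3^1)^2 ≡ 3^2 = 9 ≡ 9 (mod 1861)
3^4 = (3^2)^2 ≡ 9^2 = 81 ≡ 81 (mod 1861)
3^8 = (3^4)^2 ≡ 81^2 = 6561 ≡ 978 (mod 1861)
3^16 = (3^8)^2 ≡ 978^2 = 956484 ≡ 1791 (mod 1861)
3^32 = (3^16)^2 ≡ 1791^2 = 3207681 ≡ 1178 (mod 1861)
3^58 = 3^32 · 3^16 · 3^8 · 3^2 ≡ 1178 · 1791 · 978 · 9 ≡ 1273 (mod 1861).

1273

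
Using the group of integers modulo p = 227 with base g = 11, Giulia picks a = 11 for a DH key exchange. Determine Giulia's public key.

49

Public value = 11^11 mod 227.
11^1 ≡ 11 (mod 227)
11^2 = (11^1)^2 ≡ 11^2 = 121 ≡ 121 (mod 227)
11^4 = (11^2)^2 ≡ 121^2 = 14641 ≡ 113 (mod 227)
11^8 = (11^4)^2 ≡ 113^2 = 12769 ≡ 57 (mod 227)
11^11 = 11^8 · 11^2 · 11^1 ≡ 57 · 121 · 11 ≡ 49 (mod 227).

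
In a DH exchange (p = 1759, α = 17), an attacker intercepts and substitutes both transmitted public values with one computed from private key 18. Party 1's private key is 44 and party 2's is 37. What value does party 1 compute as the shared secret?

Party 1 receives an attacker's public value M = 17^18 mod 1759 instead of the honest one.
17^1 ≡ 17 (mod 1759)
17^2 = (17^1)^2 ≡ 17^2 = 289 ≡ 289 (mod 1759)
17^4 = (17^2)^2 ≡ 289^2 = 83521 ≡ 848 (mod 1759)
17^8 = (17^4)^2 ≡ 848^2 = 719104 ≡ 1432 (mod 1759)
17^16 = (17^8)^2 ≡ 1432^2 = 2050624 ≡ 1389 (mod 1759)
17^18 = 17^16 · 17^2 ≡ 1389 · 289 ≡ 369 (mod 1759).
So M = 369. Party 1 computes K = M^44 mod 1759.
369^1 ≡ 369 (mod 1759)
369^2 = (369^1)^2 ≡ 369^2 = 136161 ≡ 718 (mod 1759)
369^4 = (369^2)^2 ≡ 718^2 = 515524 ≡ 137 (mod 1759)
369^8 = (369^4)^2 ≡ 137^2 = 18769 ≡ 1179 (mod 1759)
369^16 = (369^8)^2 ≡ 1179^2 = 1390041 ≡ 431 (mod 1759)
369^32 = (369^16)^2 ≡ 431^2 = 185761 ≡ 1066 (mod 1759)
369^44 = 369^32 · 369^8 · 369^4 ≡ 1066 · 1179 · 137 ≡ 285 (mod 1759).

285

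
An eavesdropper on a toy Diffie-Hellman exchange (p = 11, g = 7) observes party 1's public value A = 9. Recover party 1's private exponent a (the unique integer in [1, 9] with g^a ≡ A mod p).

8

Try successive powers of 7 modulo 11:
7^1 ≡ 7
7^2 ≡ 5
7^3 ≡ 2
7^4 ≡ 3
7^5 ≡ 10
7^6 ≡ 4
7^7 ≡ 6
7^8 ≡ 9
Found: a = 8.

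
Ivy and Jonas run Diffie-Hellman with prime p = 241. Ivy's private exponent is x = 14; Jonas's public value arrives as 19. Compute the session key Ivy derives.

Shared key K = 19^14 mod 241.
19^1 ≡ 19 (mod 241)
19^2 = (19^1)^2 ≡ 19^2 = 361 ≡ 120 (mod 241)
19^4 = (19^2)^2 ≡ 120^2 = 14400 ≡ 181 (mod 241)
19^8 = (19^4)^2 ≡ 181^2 = 32761 ≡ 226 (mod 241)
19^14 = 19^8 · 19^4 · 19^2 ≡ 226 · 181 · 120 ≡ 32 (mod 241).

32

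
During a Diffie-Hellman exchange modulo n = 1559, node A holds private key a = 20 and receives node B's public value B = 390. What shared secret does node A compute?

Shared key K = 390^20 mod 1559.
390^1 ≡ 390 (mod 1559)
390^2 = (390^1)^2 ≡ 390^2 = 152100 ≡ 877 (mod 1559)
390^4 = (390^2)^2 ≡ 877^2 = 769129 ≡ 542 (mod 1559)
390^8 = (390^4)^2 ≡ 542^2 = 293764 ≡ 672 (mod 1559)
390^16 = (390^8)^2 ≡ 672^2 = 451584 ≡ 1033 (mod 1559)
390^20 = 390^16 · 390^4 ≡ 1033 · 542 ≡ 205 (mod 1559).

205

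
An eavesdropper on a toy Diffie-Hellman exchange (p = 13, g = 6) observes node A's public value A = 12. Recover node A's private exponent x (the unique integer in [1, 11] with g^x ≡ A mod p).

6

Try successive powers of 6 modulo 13:
6^1 ≡ 6
6^2 ≡ 10
6^3 ≡ 8
6^4 ≡ 9
6^5 ≡ 2
6^6 ≡ 12
Found: x = 6.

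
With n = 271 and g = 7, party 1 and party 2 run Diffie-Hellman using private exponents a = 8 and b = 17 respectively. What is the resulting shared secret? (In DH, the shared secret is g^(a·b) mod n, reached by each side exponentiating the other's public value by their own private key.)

Party 1 sends A = g^a mod n = 7^8 mod 271.
7^1 ≡ 7 (mod 271)
7^2 = (7^1)^2 ≡ 7^2 = 49 ≡ 49 (mod 271)
7^4 = (7^2)^2 ≡ 49^2 = 2401 ≡ 233 (mod 271)
7^8 = (7^4)^2 ≡ 233^2 = 54289 ≡ 89 (mod 271)
So A = 89. Party 2 then computes K = A^b mod n = 89^17 mod 271.
89^1 ≡ 89 (mod 271)
89^2 = (89^1)^2 ≡ 89^2 = 7921 ≡ 62 (mod 271)
89^4 = (89^2)^2 ≡ 62^2 = 3844 ≡ 50 (mod 271)
89^8 = (89^4)^2 ≡ 50^2 = 2500 ≡ 61 (mod 271)
89^16 = (89^8)^2 ≡ 61^2 = 3721 ≡ 198 (mod 271)
89^17 = 89^16 · 89^1 ≡ 198 · 89 ≡ 7 (mod 271).

7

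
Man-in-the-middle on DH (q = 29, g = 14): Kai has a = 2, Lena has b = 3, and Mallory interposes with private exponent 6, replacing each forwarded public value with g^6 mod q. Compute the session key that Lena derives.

9

Lena receives Mallory's public value M = 14^6 mod 29 instead of the honest one.
14^1 ≡ 14 (mod 29)
14^2 = (14^1)^2 ≡ 14^2 = 196 ≡ 22 (mod 29)
14^4 = (14^2)^2 ≡ 22^2 = 484 ≡ 20 (mod 29)
14^6 = 14^4 · 14^2 ≡ 20 · 22 ≡ 5 (mod 29).
So M = 5. Lena computes K = M^3 mod 29.
5^1 ≡ 5 (mod 29)
5^2 = (5^1)^2 ≡ 5^2 = 25 ≡ 25 (mod 29)
5^3 = 5^2 · 5^1 ≡ 25 · 5 ≡ 9 (mod 29).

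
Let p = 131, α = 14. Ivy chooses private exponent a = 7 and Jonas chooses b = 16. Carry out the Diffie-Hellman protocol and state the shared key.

12

Ivy sends A = α^a mod p = 14^7 mod 131.
14^1 ≡ 14 (mod 131)
14^2 = (14^1)^2 ≡ 14^2 = 196 ≡ 65 (mod 131)
14^4 = (14^2)^2 ≡ 65^2 = 4225 ≡ 33 (mod 131)
14^7 = 14^4 · 14^2 · 14^1 ≡ 33 · 65 · 14 ≡ 31 (mod 131).
So A = 31. Jonas then computes K = A^b mod p = 31^16 mod 131.
31^1 ≡ 31 (mod 131)
31^2 = (31^1)^2 ≡ 31^2 = 961 ≡ 44 (mod 131)
31^4 = (31^2)^2 ≡ 44^2 = 1936 ≡ 102 (mod 131)
31^8 = (31^4)^2 ≡ 102^2 = 10404 ≡ 55 (mod 131)
31^16 = (31^8)^2 ≡ 55^2 = 3025 ≡ 12 (mod 131)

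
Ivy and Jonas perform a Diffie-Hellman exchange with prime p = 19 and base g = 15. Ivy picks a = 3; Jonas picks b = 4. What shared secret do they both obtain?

Jonas sends B = g^b mod p = 15^4 mod 19.
15^1 ≡ 15 (mod 19)
15^2 = (15^1)^2 ≡ 15^2 = 225 ≡ 16 (mod 19)
15^4 = (15^2)^2 ≡ 16^2 = 256 ≡ 9 (mod 19)
So B = 9. Ivy then computes K = B^a mod p = 9^3 mod 19.
9^1 ≡ 9 (mod 19)
9^2 = (9^1)^2 ≡ 9^2 = 81 ≡ 5 (mod 19)
9^3 = 9^2 · 9^1 ≡ 5 · 9 ≡ 7 (mod 19).

7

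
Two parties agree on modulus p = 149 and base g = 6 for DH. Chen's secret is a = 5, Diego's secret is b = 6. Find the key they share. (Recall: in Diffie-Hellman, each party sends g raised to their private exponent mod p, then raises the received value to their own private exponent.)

Chen sends A = g^a mod p = 6^5 mod 149.
6^1 ≡ 6 (mod 149)
6^2 = (6^1)^2 ≡ 6^2 = 36 ≡ 36 (mod 149)
6^4 = (6^2)^2 ≡ 36^2 = 1296 ≡ 104 (mod 149)
6^5 = 6^4 · 6^1 ≡ 104 · 6 ≡ 28 (mod 149).
So A = 28. Diego then computes K = A^b mod p = 28^6 mod 149.
28^1 ≡ 28 (mod 149)
28^2 = (28^1)^2 ≡ 28^2 = 784 ≡ 39 (mod 149)
28^4 = (28^2)^2 ≡ 39^2 = 1521 ≡ 31 (mod 149)
28^6 = 28^4 · 28^2 ≡ 31 · 39 ≡ 17 (mod 149).

17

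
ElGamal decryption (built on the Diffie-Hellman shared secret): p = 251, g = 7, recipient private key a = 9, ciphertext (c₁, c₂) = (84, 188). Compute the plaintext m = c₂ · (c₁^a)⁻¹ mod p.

162

Shared mask s = c₁^a mod p = 84^9 mod 251.
84^1 ≡ 84 (mod 251)
84^2 = (84^1)^2 ≡ 84^2 = 7056 ≡ 28 (mod 251)
84^4 = (84^2)^2 ≡ 28^2 = 784 ≡ 31 (mod 251)
84^8 = (84^4)^2 ≡ 31^2 = 961 ≡ 208 (mod 251)
84^9 = 84^8 · 84^1 ≡ 208 · 84 ≡ 153 (mod 251).
So s = 153; s⁻¹ ≡ 105 (mod 251).
m = c₂ · s⁻¹ mod 251 = 188 · 105 mod 251 = 162.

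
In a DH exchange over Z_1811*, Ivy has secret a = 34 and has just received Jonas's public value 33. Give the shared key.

55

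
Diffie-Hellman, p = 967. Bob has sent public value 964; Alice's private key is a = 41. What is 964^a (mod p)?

206

Shared key K = 964^41 mod 967.
964^1 ≡ 964 (mod 967)
964^2 = (964^1)^2 ≡ 964^2 = 929296 ≡ 9 (mod 967)
964^4 = (964^2)^2 ≡ 9^2 = 81 ≡ 81 (mod 967)
964^8 = (964^4)^2 ≡ 81^2 = 6561 ≡ 759 (mod 967)
964^16 = (964^8)^2 ≡ 759^2 = 576081 ≡ 716 (mod 967)
964^32 = (964^16)^2 ≡ 716^2 = 512656 ≡ 146 (mod 967)
964^41 = 964^32 · 964^8 · 964^1 ≡ 146 · 759 · 964 ≡ 206 (mod 967).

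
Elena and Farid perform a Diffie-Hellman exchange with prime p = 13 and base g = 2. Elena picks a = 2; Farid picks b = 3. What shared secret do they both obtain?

Elena sends A = g^a mod p = 2^2 mod 13.
2^1 ≡ 2 (mod 13)
2^2 = (2^1)^2 ≡ 2^2 = 4 ≡ 4 (mod 13)
So A = 4. Farid then computes K = A^b mod p = 4^3 mod 13.
4^1 ≡ 4 (mod 13)
4^2 = (4^1)^2 ≡ 4^2 = 16 ≡ 3 (mod 13)
4^3 = 4^2 · 4^1 ≡ 3 · 4 ≡ 12 (mod 13).

12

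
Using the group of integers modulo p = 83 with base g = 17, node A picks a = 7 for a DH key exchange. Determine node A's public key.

Public value = 17^7 mod 83.
17^1 ≡ 17 (mod 83)
17^2 = (17^1)^2 ≡ 17^2 = 289 ≡ 40 (mod 83)
17^4 = (17^2)^2 ≡ 40^2 = 1600 ≡ 23 (mod 83)
17^7 = 17^4 · 17^2 · 17^1 ≡ 23 · 40 · 17 ≡ 36 (mod 83).

36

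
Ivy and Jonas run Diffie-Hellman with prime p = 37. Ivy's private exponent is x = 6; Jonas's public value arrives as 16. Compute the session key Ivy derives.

Shared key K = 16^6 mod 37.
16^1 ≡ 16 (mod 37)
16^2 = (16^1)^2 ≡ 16^2 = 256 ≡ 34 (mod 37)
16^4 = (16^2)^2 ≡ 34^2 = 1156 ≡ 9 (mod 37)
16^6 = 16^4 · 16^2 ≡ 9 · 34 ≡ 10 (mod 37).

10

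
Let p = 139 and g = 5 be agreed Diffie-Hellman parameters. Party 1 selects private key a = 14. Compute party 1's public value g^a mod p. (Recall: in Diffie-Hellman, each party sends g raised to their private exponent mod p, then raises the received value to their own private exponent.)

49

Public value = 5^14 mod 139.
5^1 ≡ 5 (mod 139)
5^2 = (5^1)^2 ≡ 5^2 = 25 ≡ 25 (mod 139)
5^4 = (5^2)^2 ≡ 25^2 = 625 ≡ 69 (mod 139)
5^8 = (5^4)^2 ≡ 69^2 = 4761 ≡ 35 (mod 139)
5^14 = 5^8 · 5^4 · 5^2 ≡ 35 · 69 · 25 ≡ 49 (mod 139).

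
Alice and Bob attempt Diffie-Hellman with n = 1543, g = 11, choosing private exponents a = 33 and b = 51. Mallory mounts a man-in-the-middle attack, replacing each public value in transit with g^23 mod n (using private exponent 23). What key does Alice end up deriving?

877

Alice receives Mallory's public value M = 11^23 mod 1543 instead of the honest one.
11^1 ≡ 11 (mod 1543)
11^2 = (11^1)^2 ≡ 11^2 = 121 ≡ 121 (mod 1543)
11^4 = (11^2)^2 ≡ 121^2 = 14641 ≡ 754 (mod 1543)
11^8 = (11^4)^2 ≡ 754^2 = 568516 ≡ 692 (mod 1543)
11^16 = (11^8)^2 ≡ 692^2 = 478864 ≡ 534 (mod 1543)
11^23 = 11^16 · 11^4 · 11^2 · 11^1 ≡ 534 · 754 · 121 · 11 ≡ 1471 (mod 1543).
So M = 1471. Alice computes K = M^33 mod 1543.
1471^1 ≡ 1471 (mod 1543)
1471^2 = (1471^1)^2 ≡ 1471^2 = 2163841 ≡ 555 (mod 1543)
1471^4 = (1471^2)^2 ≡ 555^2 = 308025 ≡ 968 (mod 1543)
1471^8 = (1471^4)^2 ≡ 968^2 = 937024 ≡ 423 (mod 1543)
1471^16 = (1471^8)^2 ≡ 423^2 = 178929 ≡ 1484 (mod 1543)
1471^32 = (1471^16)^2 ≡ 1484^2 = 2202256 ≡ 395 (mod 1543)
1471^33 = 1471^32 · 1471^1 ≡ 395 · 1471 ≡ 877 (mod 1543).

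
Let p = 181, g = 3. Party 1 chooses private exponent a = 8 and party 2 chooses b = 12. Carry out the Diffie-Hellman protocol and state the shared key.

5

Party 1 sends A = g^a mod p = 3^8 mod 181.
3^1 ≡ 3 (mod 181)
3^2 = (3^1)^2 ≡ 3^2 = 9 ≡ 9 (mod 181)
3^4 = (3^2)^2 ≡ 9^2 = 81 ≡ 81 (mod 181)
3^8 = (3^4)^2 ≡ 81^2 = 6561 ≡ 45 (mod 181)
So A = 45. Party 2 then computes K = A^b mod p = 45^12 mod 181.
45^1 ≡ 45 (mod 181)
45^2 = (45^1)^2 ≡ 45^2 = 2025 ≡ 34 (mod 181)
45^4 = (45^2)^2 ≡ 34^2 = 1156 ≡ 70 (mod 181)
45^8 = (45^4)^2 ≡ 70^2 = 4900 ≡ 13 (mod 181)
45^12 = 45^8 · 45^4 ≡ 13 · 70 ≡ 5 (mod 181).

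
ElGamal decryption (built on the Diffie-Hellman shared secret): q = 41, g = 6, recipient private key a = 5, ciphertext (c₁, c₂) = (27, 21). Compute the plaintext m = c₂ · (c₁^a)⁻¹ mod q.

22

Shared mask s = c₁^a mod q = 27^5 mod 41.
27^1 ≡ 27 (mod 41)
27^2 = (27^1)^2 ≡ 27^2 = 729 ≡ 32 (mod 41)
27^4 = (27^2)^2 ≡ 32^2 = 1024 ≡ 40 (mod 41)
27^5 = 27^4 · 27^1 ≡ 40 · 27 ≡ 14 (mod 41).
So s = 14; s⁻¹ ≡ 3 (mod 41).
m = c₂ · s⁻¹ mod 41 = 21 · 3 mod 41 = 22.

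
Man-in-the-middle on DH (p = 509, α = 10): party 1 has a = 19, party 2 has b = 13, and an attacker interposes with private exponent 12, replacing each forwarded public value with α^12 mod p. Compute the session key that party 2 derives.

Party 2 receives an attacker's public value M = 10^12 mod 509 instead of the honest one.
10^1 ≡ 10 (mod 509)
10^2 = (10^1)^2 ≡ 10^2 = 100 ≡ 100 (mod 509)
10^4 = (10^2)^2 ≡ 100^2 = 10000 ≡ 329 (mod 509)
10^8 = (10^4)^2 ≡ 329^2 = 108241 ≡ 333 (mod 509)
10^12 = 10^8 · 10^4 ≡ 333 · 329 ≡ 122 (mod 509).
So M = 122. Party 2 computes K = M^13 mod 509.
122^1 ≡ 122 (mod 509)
122^2 = (122^1)^2 ≡ 122^2 = 14884 ≡ 123 (mod 509)
122^4 = (122^2)^2 ≡ 123^2 = 15129 ≡ 368 (mod 509)
122^8 = (122^4)^2 ≡ 368^2 = 135424 ≡ 30 (mod 509)
122^13 = 122^8 · 122^4 · 122^1 ≡ 30 · 368 · 122 ≡ 66 (mod 509).

66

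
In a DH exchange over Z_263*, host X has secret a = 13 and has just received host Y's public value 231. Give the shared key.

Shared key K = 231^13 mod 263.
231^1 ≡ 231 (mod 263)
231^2 = (231^1)^2 ≡ 231^2 = 53361 ≡ 235 (mod 263)
231^4 = (231^2)^2 ≡ 235^2 = 55225 ≡ 258 (mod 263)
231^8 = (231^4)^2 ≡ 258^2 = 66564 ≡ 25 (mod 263)
231^13 = 231^8 · 231^4 · 231^1 ≡ 25 · 258 · 231 ≡ 55 (mod 263).

55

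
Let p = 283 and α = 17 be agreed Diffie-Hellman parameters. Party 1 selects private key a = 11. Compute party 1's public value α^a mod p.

31

Public value = 17^11 mod 283.
17^1 ≡ 17 (mod 283)
17^2 = (17^1)^2 ≡ 17^2 = 289 ≡ 6 (mod 283)
17^4 = (17^2)^2 ≡ 6^2 = 36 ≡ 36 (mod 283)
17^8 = (17^4)^2 ≡ 36^2 = 1296 ≡ 164 (mod 283)
17^11 = 17^8 · 17^2 · 17^1 ≡ 164 · 6 · 17 ≡ 31 (mod 283).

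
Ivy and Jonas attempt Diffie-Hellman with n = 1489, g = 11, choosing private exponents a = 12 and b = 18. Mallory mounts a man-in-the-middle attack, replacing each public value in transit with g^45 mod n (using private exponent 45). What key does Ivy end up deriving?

1357

Ivy receives Mallory's public value M = 11^45 mod 1489 instead of the honest one.
11^1 ≡ 11 (mod 1489)
11^2 = (11^1)^2 ≡ 11^2 = 121 ≡ 121 (mod 1489)
11^4 = (11^2)^2 ≡ 121^2 = 14641 ≡ 1240 (mod 1489)
11^8 = (11^4)^2 ≡ 1240^2 = 1537600 ≡ 952 (mod 1489)
11^16 = (11^8)^2 ≡ 952^2 = 906304 ≡ 992 (mod 1489)
11^32 = (11^16)^2 ≡ 992^2 = 984064 ≡ 1324 (mod 1489)
11^45 = 11^32 · 11^8 · 11^4 · 11^1 ≡ 1324 · 952 · 1240 · 11 ≡ 37 (mod 1489).
So M = 37. Ivy computes K = M^12 mod 1489.
37^1 ≡ 37 (mod 1489)
37^2 = (37^1)^2 ≡ 37^2 = 1369 ≡ 1369 (mod 1489)
37^4 = (37^2)^2 ≡ 1369^2 = 1874161 ≡ 999 (mod 1489)
37^8 = (37^4)^2 ≡ 999^2 = 998001 ≡ 371 (mod 1489)
37^12 = 37^8 · 37^4 ≡ 371 · 999 ≡ 1357 (mod 1489).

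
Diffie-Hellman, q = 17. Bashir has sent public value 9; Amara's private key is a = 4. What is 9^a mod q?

16

Shared key K = 9^4 mod 17.
9^1 ≡ 9 (mod 17)
9^2 = (9^1)^2 ≡ 9^2 = 81 ≡ 13 (mod 17)
9^4 = (9^2)^2 ≡ 13^2 = 169 ≡ 16 (mod 17)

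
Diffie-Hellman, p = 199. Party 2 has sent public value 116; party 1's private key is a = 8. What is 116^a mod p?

25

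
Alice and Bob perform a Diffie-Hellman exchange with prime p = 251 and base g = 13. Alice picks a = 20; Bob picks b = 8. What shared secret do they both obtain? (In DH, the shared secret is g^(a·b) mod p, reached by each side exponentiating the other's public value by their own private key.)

201

Alice sends A = g^a mod p = 13^20 mod 251.
13^1 ≡ 13 (mod 251)
13^2 = (13^1)^2 ≡ 13^2 = 169 ≡ 169 (mod 251)
13^4 = (13^2)^2 ≡ 169^2 = 28561 ≡ 198 (mod 251)
13^8 = (13^4)^2 ≡ 198^2 = 39204 ≡ 48 (mod 251)
13^16 = (13^8)^2 ≡ 48^2 = 2304 ≡ 45 (mod 251)
13^20 = 13^16 · 13^4 ≡ 45 · 198 ≡ 125 (mod 251).
So A = 125. Bob then computes K = A^b mod p = 125^8 mod 251.
125^1 ≡ 125 (mod 251)
125^2 = (125^1)^2 ≡ 125^2 = 15625 ≡ 63 (mod 251)
125^4 = (125^2)^2 ≡ 63^2 = 3969 ≡ 204 (mod 251)
125^8 = (125^4)^2 ≡ 204^2 = 41616 ≡ 201 (mod 251)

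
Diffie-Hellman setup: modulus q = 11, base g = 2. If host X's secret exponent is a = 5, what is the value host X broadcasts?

Public value = 2^5 mod 11.
2^1 ≡ 2 (mod 11)
2^2 = (2^1)^2 ≡ 2^2 = 4 ≡ 4 (mod 11)
2^4 = (2^2)^2 ≡ 4^2 = 16 ≡ 5 (mod 11)
2^5 = 2^4 · 2^1 ≡ 5 · 2 ≡ 10 (mod 11).

10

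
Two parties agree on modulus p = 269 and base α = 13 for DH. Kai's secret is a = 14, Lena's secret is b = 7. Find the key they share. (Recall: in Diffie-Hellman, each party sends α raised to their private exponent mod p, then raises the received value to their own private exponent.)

Kai sends A = α^a mod p = 13^14 mod 269.
13^1 ≡ 13 (mod 269)
13^2 = (13^1)^2 ≡ 13^2 = 169 ≡ 169 (mod 269)
13^4 = (13^2)^2 ≡ 169^2 = 28561 ≡ 47 (mod 269)
13^8 = (13^4)^2 ≡ 47^2 = 2209 ≡ 57 (mod 269)
13^14 = 13^8 · 13^4 · 13^2 ≡ 57 · 47 · 169 ≡ 24 (mod 269).
So A = 24. Lena then computes K = A^b mod p = 24^7 mod 269.
24^1 ≡ 24 (mod 269)
24^2 = (24^1)^2 ≡ 24^2 = 576 ≡ 38 (mod 269)
24^4 = (24^2)^2 ≡ 38^2 = 1444 ≡ 99 (mod 269)
24^7 = 24^4 · 24^2 · 24^1 ≡ 99 · 38 · 24 ≡ 173 (mod 269).

173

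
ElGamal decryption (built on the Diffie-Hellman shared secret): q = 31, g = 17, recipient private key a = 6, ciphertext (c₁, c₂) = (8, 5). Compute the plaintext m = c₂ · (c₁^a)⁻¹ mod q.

Shared mask s = c₁^a mod q = 8^6 mod 31.
8^1 ≡ 8 (mod 31)
8^2 = (8^1)^2 ≡ 8^2 = 64 ≡ 2 (mod 31)
8^4 = (8^2)^2 ≡ 2^2 = 4 ≡ 4 (mod 31)
8^6 = 8^4 · 8^2 ≡ 4 · 2 ≡ 8 (mod 31).
So s = 8; s⁻¹ ≡ 4 (mod 31).
m = c₂ · s⁻¹ mod 31 = 5 · 4 mod 31 = 20.

20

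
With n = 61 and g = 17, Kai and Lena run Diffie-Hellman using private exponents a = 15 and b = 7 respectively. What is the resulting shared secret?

11

Lena sends B = g^b mod n = 17^7 mod 61.
17^1 ≡ 17 (mod 61)
17^2 = (17^1)^2 ≡ 17^2 = 289 ≡ 45 (mod 61)
17^4 = (17^2)^2 ≡ 45^2 = 2025 ≡ 12 (mod 61)
17^7 = 17^4 · 17^2 · 17^1 ≡ 12 · 45 · 17 ≡ 30 (mod 61).
So B = 30. Kai then computes K = B^a mod n = 30^15 mod 61.
30^1 ≡ 30 (mod 61)
30^2 = (30^1)^2 ≡ 30^2 = 900 ≡ 46 (mod 61)
30^4 = (30^2)^2 ≡ 46^2 = 2116 ≡ 42 (mod 61)
30^8 = (30^4)^2 ≡ 42^2 = 1764 ≡ 56 (mod 61)
30^15 = 30^8 · 30^4 · 30^2 · 30^1 ≡ 56 · 42 · 46 · 30 ≡ 11 (mod 61).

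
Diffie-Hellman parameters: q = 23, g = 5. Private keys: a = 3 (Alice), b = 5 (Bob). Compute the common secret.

Bob sends B = g^b mod q = 5^5 mod 23.
5^1 ≡ 5 (mod 23)
5^2 = (5^1)^2 ≡ 5^2 = 25 ≡ 2 (mod 23)
5^4 = (5^2)^2 ≡ 2^2 = 4 ≡ 4 (mod 23)
5^5 = 5^4 · 5^1 ≡ 4 · 5 ≡ 20 (mod 23).
So B = 20. Alice then computes K = B^a mod q = 20^3 mod 23.
20^1 ≡ 20 (mod 23)
20^2 = (20^1)^2 ≡ 20^2 = 400 ≡ 9 (mod 23)
20^3 = 20^2 · 20^1 ≡ 9 · 20 ≡ 19 (mod 23).

19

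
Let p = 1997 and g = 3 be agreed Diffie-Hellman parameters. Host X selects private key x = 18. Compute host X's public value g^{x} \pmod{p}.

492

Public value = 3^{18} \pmod{1997}.
3^1 ≡ 3 (mod 1997)
3^2 = (3^1)^2 ≡ 3^2 = 9 ≡ 9 (mod 1997)
3^4 = (3^2)^2 ≡ 9^2 = 81 ≡ 81 (mod 1997)
3^8 = (3^4)^2 ≡ 81^2 = 6561 ≡ 570 (mod 1997)
3^16 = (3^8)^2 ≡ 570^2 = 324900 ≡ 1386 (mod 1997)
3^18 = 3^16 · 3^2 ≡ 1386 · 9 ≡ 492 (mod 1997).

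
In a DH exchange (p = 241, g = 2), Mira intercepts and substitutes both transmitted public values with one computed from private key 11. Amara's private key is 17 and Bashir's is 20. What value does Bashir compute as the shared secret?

16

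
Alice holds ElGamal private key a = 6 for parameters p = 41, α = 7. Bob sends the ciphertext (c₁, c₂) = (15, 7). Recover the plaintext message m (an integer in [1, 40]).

26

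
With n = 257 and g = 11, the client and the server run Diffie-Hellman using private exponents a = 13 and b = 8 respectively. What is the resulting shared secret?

The client sends A = g^a mod n = 11^13 mod 257.
11^1 ≡ 11 (mod 257)
11^2 = (11^1)^2 ≡ 11^2 = 121 ≡ 121 (mod 257)
11^4 = (11^2)^2 ≡ 121^2 = 14641 ≡ 249 (mod 257)
11^8 = (11^4)^2 ≡ 249^2 = 62001 ≡ 64 (mod 257)
11^13 = 11^8 · 11^4 · 11^1 ≡ 64 · 249 · 11 ≡ 22 (mod 257).
So A = 22. The server then computes K = A^b mod n = 22^8 mod 257.
22^1 ≡ 22 (mod 257)
22^2 = (22^1)^2 ≡ 22^2 = 484 ≡ 227 (mod 257)
22^4 = (22^2)^2 ≡ 227^2 = 51529 ≡ 129 (mod 257)
22^8 = (22^4)^2 ≡ 129^2 = 16641 ≡ 193 (mod 257)

193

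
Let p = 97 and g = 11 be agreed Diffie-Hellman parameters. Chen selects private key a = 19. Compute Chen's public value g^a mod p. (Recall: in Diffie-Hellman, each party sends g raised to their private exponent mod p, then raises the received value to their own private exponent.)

25

Public value = 11^19 mod 97.
11^1 ≡ 11 (mod 97)
11^2 = (11^1)^2 ≡ 11^2 = 121 ≡ 24 (mod 97)
11^4 = (11^2)^2 ≡ 24^2 = 576 ≡ 91 (mod 97)
11^8 = (11^4)^2 ≡ 91^2 = 8281 ≡ 36 (mod 97)
11^16 = (11^8)^2 ≡ 36^2 = 1296 ≡ 35 (mod 97)
11^19 = 11^16 · 11^2 · 11^1 ≡ 35 · 24 · 11 ≡ 25 (mod 97).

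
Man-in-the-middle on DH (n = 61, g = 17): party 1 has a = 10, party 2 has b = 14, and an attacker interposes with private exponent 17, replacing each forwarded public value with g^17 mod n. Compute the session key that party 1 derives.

Party 1 receives an attacker's public value M = 17^17 mod 61 instead of the honest one.
17^1 ≡ 17 (mod 61)
17^2 = (17^1)^2 ≡ 17^2 = 289 ≡ 45 (mod 61)
17^4 = (17^2)^2 ≡ 45^2 = 2025 ≡ 12 (mod 61)
17^8 = (17^4)^2 ≡ 12^2 = 144 ≡ 22 (mod 61)
17^16 = (17^8)^2 ≡ 22^2 = 484 ≡ 57 (mod 61)
17^17 = 17^16 · 17^1 ≡ 57 · 17 ≡ 54 (mod 61).
So M = 54. Party 1 computes K = M^10 mod 61.
54^1 ≡ 54 (mod 61)
54^2 = (54^1)^2 ≡ 54^2 = 2916 ≡ 49 (mod 61)
54^4 = (54^2)^2 ≡ 49^2 = 2401 ≡ 22 (mod 61)
54^8 = (54^4)^2 ≡ 22^2 = 484 ≡ 57 (mod 61)
54^10 = 54^8 · 54^2 ≡ 57 · 49 ≡ 48 (mod 61).

48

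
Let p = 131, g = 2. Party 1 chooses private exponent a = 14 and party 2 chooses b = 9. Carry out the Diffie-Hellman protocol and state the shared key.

41

Party 1 sends A = g^a mod p = 2^14 mod 131.
2^1 ≡ 2 (mod 131)
2^2 = (2^1)^2 ≡ 2^2 = 4 ≡ 4 (mod 131)
2^4 = (2^2)^2 ≡ 4^2 = 16 ≡ 16 (mod 131)
2^8 = (2^4)^2 ≡ 16^2 = 256 ≡ 125 (mod 131)
2^14 = 2^8 · 2^4 · 2^2 ≡ 125 · 16 · 4 ≡ 9 (mod 131).
So A = 9. Party 2 then computes K = A^b mod p = 9^9 mod 131.
9^1 ≡ 9 (mod 131)
9^2 = (9^1)^2 ≡ 9^2 = 81 ≡ 81 (mod 131)
9^4 = (9^2)^2 ≡ 81^2 = 6561 ≡ 11 (mod 131)
9^8 = (9^4)^2 ≡ 11^2 = 121 ≡ 121 (mod 131)
9^9 = 9^8 · 9^1 ≡ 121 · 9 ≡ 41 (mod 131).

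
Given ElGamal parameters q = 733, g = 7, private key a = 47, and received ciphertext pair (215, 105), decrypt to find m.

Shared mask s = c₁^a mod q = 215^47 mod 733.
215^1 ≡ 215 (mod 733)
215^2 = (215^1)^2 ≡ 215^2 = 46225 ≡ 46 (mod 733)
215^4 = (215^2)^2 ≡ 46^2 = 2116 ≡ 650 (mod 733)
215^8 = (215^4)^2 ≡ 650^2 = 422500 ≡ 292 (mod 733)
215^16 = (215^8)^2 ≡ 292^2 = 85264 ≡ 236 (mod 733)
215^32 = (215^16)^2 ≡ 236^2 = 55696 ≡ 721 (mod 733)
215^47 = 215^32 · 215^8 · 215^4 · 215^2 · 215^1 ≡ 721 · 292 · 650 · 46 · 215 ≡ 563 (mod 733).
So s = 563; s⁻¹ ≡ 332 (mod 733).
m = c₂ · s⁻¹ mod 733 = 105 · 332 mod 733 = 409.

409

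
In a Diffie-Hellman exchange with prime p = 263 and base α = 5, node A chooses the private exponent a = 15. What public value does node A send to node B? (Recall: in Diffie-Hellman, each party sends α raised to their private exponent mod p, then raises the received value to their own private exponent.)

191

Public value = 5^15 (mod 263).
5^1 ≡ 5 (mod 263)
5^2 = (5^1)^2 ≡ 5^2 = 25 ≡ 25 (mod 263)
5^4 = (5^2)^2 ≡ 25^2 = 625 ≡ 99 (mod 263)
5^8 = (5^4)^2 ≡ 99^2 = 9801 ≡ 70 (mod 263)
5^15 = 5^8 · 5^4 · 5^2 · 5^1 ≡ 70 · 99 · 25 · 5 ≡ 191 (mod 263).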